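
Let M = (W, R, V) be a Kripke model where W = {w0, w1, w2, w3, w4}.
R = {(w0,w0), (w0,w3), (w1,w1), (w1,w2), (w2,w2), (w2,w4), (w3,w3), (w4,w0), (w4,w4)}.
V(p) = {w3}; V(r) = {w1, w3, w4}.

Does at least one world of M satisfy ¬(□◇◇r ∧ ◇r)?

Recall that □ψ holds at a world iff ψ holds at every accessible world, and ◇ψ holds iff ψ holds at some accessible world.
Let φ = ¬(□◇◇r ∧ ◇r). Evaluate φ at each world:
  w0 (successors {w0, w3}): φ is false.
  w1 (successors {w1, w2}): φ is false.
  w2 (successors {w2, w4}): φ is false.
  w3 (successors {w3}): φ is false.
  w4 (successors {w0, w4}): φ is false.
For instance, at w4:
  At w4: □◇◇r ∧ ◇r is true, so ¬(□◇◇r ∧ ◇r) is false.
    At w4: □◇◇r is true, ◇r is true, so □◇◇r ∧ ◇r is true.
      At w4: □◇◇r requires ◇◇r at every successor {w0, w4}.
        At w0: ◇◇r is true.
        At w4: ◇◇r is true.
      So □◇◇r is true at w4.
      At w4: ◇r requires r at some successor in {w0, w4}.
        r holds at w4, so ◇r is true at w4.

No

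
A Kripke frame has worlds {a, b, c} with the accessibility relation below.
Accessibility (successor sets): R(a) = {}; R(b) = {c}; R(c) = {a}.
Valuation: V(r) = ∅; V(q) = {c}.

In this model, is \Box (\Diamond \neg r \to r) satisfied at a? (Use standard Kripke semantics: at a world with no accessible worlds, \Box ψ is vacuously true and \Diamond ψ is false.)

Yes

At a: no accessible worlds, so \Box (\Diamond \neg r \to r) holds vacuously.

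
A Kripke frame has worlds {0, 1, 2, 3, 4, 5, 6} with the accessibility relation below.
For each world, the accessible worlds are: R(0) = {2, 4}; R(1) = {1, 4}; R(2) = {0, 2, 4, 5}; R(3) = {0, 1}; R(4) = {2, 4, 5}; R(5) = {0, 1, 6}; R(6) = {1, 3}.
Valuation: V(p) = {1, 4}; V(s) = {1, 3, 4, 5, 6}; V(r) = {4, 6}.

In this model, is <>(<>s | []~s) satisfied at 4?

Recall that []ψ holds at a world iff ψ holds at every accessible world, and <>ψ holds iff ψ holds at some accessible world.
At 4: <>(<>s | []~s) requires <>s | []~s at some successor in {2, 4, 5}.
  <>s | []~s holds at 2, so <>(<>s | []~s) is true at 4.
    At 2: <>s is true, []~s is false, so <>s | []~s is true.
      At 2: <>s requires s at some successor in {0, 2, 4, 5}.
        s holds at 4, so <>s is true at 2.
      At 2: []~s requires ~s at every successor {0, 2, 4, 5}.
        ~s fails at 4, so []~s is false at 2.

Yes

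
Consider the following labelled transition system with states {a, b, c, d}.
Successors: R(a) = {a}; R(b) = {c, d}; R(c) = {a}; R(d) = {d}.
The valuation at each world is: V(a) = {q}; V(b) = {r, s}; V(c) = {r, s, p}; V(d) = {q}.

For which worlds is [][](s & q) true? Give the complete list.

none

Let φ = [][](s & q). Evaluate φ at each world:
  a (successors {a}): φ is false.
  b (successors {c, d}): φ is false.
  c (successors {a}): φ is false.
  d (successors {d}): φ is false.
For instance, at d:
  At d: [][](s & q) requires [](s & q) at every successor {d}.
    [](s & q) fails at d, so [][](s & q) is false at d.
      At d: [](s & q) requires s & q at every successor {d}.
        s & q fails at d, so [](s & q) is false at d.
Satisfying worlds: none.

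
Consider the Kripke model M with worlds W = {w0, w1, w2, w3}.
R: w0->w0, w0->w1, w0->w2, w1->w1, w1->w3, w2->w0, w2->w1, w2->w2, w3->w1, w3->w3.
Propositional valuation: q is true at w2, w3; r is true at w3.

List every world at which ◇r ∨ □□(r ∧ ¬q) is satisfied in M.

w1, w3

Recall that □ψ holds at a world iff ψ holds at every accessible world, and ◇ψ holds iff ψ holds at some accessible world.
Let φ = ◇r ∨ □□(r ∧ ¬q). Evaluate φ at each world:
  w0 (successors {w0, w1, w2}): φ is false.
  w1 (successors {w1, w3}): φ is true.
  w2 (successors {w0, w1, w2}): φ is false.
  w3 (successors {w1, w3}): φ is true.
For instance, at w3:
  At w3: ◇r is true, □□(r ∧ ¬q) is false, so ◇r ∨ □□(r ∧ ¬q) is true.
    At w3: ◇r requires r at some successor in {w1, w3}.
      r holds at w3, so ◇r is true at w3.
    At w3: □□(r ∧ ¬q) requires □(r ∧ ¬q) at every successor {w1, w3}.
      □(r ∧ ¬q) fails at w1, so □□(r ∧ ¬q) is false at w3.
Satisfying worlds: {w1, w3}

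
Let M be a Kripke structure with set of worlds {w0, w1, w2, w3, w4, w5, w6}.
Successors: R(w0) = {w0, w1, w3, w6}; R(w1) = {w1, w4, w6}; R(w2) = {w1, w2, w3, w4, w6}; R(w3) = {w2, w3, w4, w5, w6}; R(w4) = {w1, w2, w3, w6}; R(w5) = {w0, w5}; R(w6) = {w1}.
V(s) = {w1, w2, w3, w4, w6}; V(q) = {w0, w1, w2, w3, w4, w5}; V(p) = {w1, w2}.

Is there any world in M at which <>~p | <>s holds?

Let φ = <>~p | <>s. Evaluate φ at each world:
  w0 (successors {w0, w1, w3, w6}): φ is true.
  w1 (successors {w1, w4, w6}): φ is true.
  w2 (successors {w1, w2, w3, w4, w6}): φ is true.
  w3 (successors {w2, w3, w4, w5, w6}): φ is true.
  w4 (successors {w1, w2, w3, w6}): φ is true.
  w5 (successors {w0, w5}): φ is true.
  w6 (successors {w1}): φ is true.
Detail at w0 (witness):
  At w0: <>~p is true, <>s is true, so <>~p | <>s is true.
    At w0: <>~p requires ~p at some successor in {w0, w1, w3, w6}.
      ~p holds at w0, so <>~p is true at w0.
    At w0: <>s requires s at some successor in {w0, w1, w3, w6}.
      s holds at w1, so <>s is true at w0.

Yes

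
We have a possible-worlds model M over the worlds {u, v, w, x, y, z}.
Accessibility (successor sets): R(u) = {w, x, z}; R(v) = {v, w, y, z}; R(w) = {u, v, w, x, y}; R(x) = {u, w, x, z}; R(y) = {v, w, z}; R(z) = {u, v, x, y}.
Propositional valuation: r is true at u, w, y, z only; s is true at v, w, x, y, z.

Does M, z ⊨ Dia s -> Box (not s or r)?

Recall that Box ψ holds at a world iff ψ holds at every accessible world, and Dia ψ holds iff ψ holds at some accessible world.
At z: Dia s is true, Box (not s or r) is false, so Dia s -> Box (not s or r) is false.
  At z: Dia s requires s at some successor in {u, v, x, y}.
    s holds at v, so Dia s is true at z.
  At z: Box (not s or r) requires not s or r at every successor {u, v, x, y}.
    not s or r fails at v, so Box (not s or r) is false at z.

No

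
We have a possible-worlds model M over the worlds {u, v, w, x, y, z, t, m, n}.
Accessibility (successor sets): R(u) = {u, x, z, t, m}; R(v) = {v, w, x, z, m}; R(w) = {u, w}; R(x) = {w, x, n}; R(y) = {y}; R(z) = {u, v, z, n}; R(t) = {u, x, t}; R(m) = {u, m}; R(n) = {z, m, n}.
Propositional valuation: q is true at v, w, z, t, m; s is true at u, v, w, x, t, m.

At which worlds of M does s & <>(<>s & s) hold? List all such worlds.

u, v, w, x, t, m

Let φ = s & <>(<>s & s). Evaluate φ at each world:
  u (successors {u, x, z, t, m}): φ is true.
  v (successors {v, w, x, z, m}): φ is true.
  w (successors {u, w}): φ is true.
  x (successors {w, x, n}): φ is true.
  y (successors {y}): φ is false.
  z (successors {u, v, z, n}): φ is false.
  t (successors {u, x, t}): φ is true.
  m (successors {u, m}): φ is true.
  n (successors {z, m, n}): φ is false.
For instance, at z:
  At z: s is false, <>(<>s & s) is true, so s & <>(<>s & s) is false.
    At z: <>(<>s & s) requires <>s & s at some successor in {u, v, z, n}.
      <>s & s holds at u, so <>(<>s & s) is true at z.
Satisfying worlds: {u, v, w, x, t, m}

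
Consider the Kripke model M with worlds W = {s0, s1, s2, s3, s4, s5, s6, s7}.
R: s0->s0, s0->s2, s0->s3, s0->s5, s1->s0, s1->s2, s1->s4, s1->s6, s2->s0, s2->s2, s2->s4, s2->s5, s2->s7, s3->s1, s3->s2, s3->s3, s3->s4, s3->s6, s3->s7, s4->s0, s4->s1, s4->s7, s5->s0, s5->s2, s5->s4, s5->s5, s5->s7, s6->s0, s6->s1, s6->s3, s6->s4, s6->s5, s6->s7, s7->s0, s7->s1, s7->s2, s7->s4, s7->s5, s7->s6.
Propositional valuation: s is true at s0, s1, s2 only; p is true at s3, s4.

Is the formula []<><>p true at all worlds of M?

Yes

Let φ = []<><>p. Evaluate φ at each world:
  s0 (successors {s0, s2, s3, s5}): φ is true.
  s1 (successors {s0, s2, s4, s6}): φ is true.
  s2 (successors {s0, s2, s4, s5, s7}): φ is true.
  s3 (successors {s1, s2, s3, s4, s6, s7}): φ is true.
  s4 (successors {s0, s1, s7}): φ is true.
  s5 (successors {s0, s2, s4, s5, s7}): φ is true.
  s6 (successors {s0, s1, s3, s4, s5, s7}): φ is true.
  s7 (successors {s0, s1, s2, s4, s5, s6}): φ is true.
For instance, at s7:
  At s7: []<><>p requires <><>p at every successor {s0, s1, s2, s4, s5, s6}.
    At s0: <><>p is true.
    At s1: <><>p is true.
    At s2: <><>p is true.
    At s4: <><>p is true.
    At s5: <><>p is true.
    At s6: <><>p is true.
  So []<><>p is true at s7.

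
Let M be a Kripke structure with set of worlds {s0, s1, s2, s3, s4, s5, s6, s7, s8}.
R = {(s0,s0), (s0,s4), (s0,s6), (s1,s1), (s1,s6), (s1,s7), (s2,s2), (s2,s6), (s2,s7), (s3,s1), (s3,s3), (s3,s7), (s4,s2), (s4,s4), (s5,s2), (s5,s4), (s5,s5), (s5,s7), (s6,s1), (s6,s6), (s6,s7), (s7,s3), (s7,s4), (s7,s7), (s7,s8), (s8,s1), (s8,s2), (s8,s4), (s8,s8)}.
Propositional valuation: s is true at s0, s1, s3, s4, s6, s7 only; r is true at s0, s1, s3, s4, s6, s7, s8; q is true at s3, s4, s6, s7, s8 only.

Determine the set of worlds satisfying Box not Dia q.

Let φ = Box not Dia q. Evaluate φ at each world:
  s0 (successors {s0, s4, s6}): φ is false.
  s1 (successors {s1, s6, s7}): φ is false.
  s2 (successors {s2, s6, s7}): φ is false.
  s3 (successors {s1, s3, s7}): φ is false.
  s4 (successors {s2, s4}): φ is false.
  s5 (successors {s2, s4, s5, s7}): φ is false.
  s6 (successors {s1, s6, s7}): φ is false.
  s7 (successors {s3, s4, s7, s8}): φ is false.
  s8 (successors {s1, s2, s4, s8}): φ is false.
For instance, at s1:
  At s1: Box not Dia q requires not Dia q at every successor {s1, s6, s7}.
    not Dia q fails at s1, so Box not Dia q is false at s1.
      At s1: Dia q is true, so not Dia q is false.
Satisfying worlds: none.

none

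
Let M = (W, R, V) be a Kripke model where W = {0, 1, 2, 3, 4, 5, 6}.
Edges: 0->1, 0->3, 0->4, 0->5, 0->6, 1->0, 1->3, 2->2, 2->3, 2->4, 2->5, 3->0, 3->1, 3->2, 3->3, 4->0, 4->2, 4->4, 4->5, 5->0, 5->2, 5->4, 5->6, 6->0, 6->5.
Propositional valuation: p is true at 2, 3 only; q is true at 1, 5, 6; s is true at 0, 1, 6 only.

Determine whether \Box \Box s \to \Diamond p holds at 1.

Yes

At 1: \Box \Box s is false, \Diamond p is true, so \Box \Box s \to \Diamond p is true.
  At 1: \Box \Box s requires \Box s at every successor {0, 3}.
    \Box s fails at 0, so \Box \Box s is false at 1.
      At 0: \Box s requires s at every successor {1, 3, 4, 5, 6}.
        s fails at 3, so \Box s is false at 0.
  At 1: \Diamond p requires p at some successor in {0, 3}.
    p holds at 3, so \Diamond p is true at 1.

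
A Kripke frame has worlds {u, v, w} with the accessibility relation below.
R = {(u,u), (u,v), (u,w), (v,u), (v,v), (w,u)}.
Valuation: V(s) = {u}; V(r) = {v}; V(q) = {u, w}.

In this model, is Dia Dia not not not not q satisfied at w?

At w: Dia Dia not not not not q requires Dia not not not not q at some successor in {u}.
  Dia not not not not q holds at u, so Dia Dia not not not not q is true at w.
    At u: Dia not not not not q requires not not not not q at some successor in {u, v, w}.
      not not not not q holds at u, so Dia not not not not q is true at u.

Yes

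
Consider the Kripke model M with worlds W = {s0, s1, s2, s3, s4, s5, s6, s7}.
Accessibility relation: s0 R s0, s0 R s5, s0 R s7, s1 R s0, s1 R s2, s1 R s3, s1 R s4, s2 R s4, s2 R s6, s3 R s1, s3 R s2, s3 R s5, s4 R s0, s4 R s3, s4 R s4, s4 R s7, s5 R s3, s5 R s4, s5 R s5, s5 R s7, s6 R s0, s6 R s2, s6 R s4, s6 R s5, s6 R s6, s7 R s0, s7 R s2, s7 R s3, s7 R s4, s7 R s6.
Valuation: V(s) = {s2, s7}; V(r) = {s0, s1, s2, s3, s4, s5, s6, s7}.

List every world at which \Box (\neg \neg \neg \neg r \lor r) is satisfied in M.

Let φ = \Box (\neg \neg \neg \neg r \lor r). Evaluate φ at each world:
  s0 (successors {s0, s5, s7}): φ is true.
  s1 (successors {s0, s2, s3, s4}): φ is true.
  s2 (successors {s4, s6}): φ is true.
  s3 (successors {s1, s2, s5}): φ is true.
  s4 (successors {s0, s3, s4, s7}): φ is true.
  s5 (successors {s3, s4, s5, s7}): φ is true.
  s6 (successors {s0, s2, s4, s5, s6}): φ is true.
  s7 (successors {s0, s2, s3, s4, s6}): φ is true.
For instance, at s4:
  At s4: \Box (\neg \neg \neg \neg r \lor r) requires \neg \neg \neg \neg r \lor r at every successor {s0, s3, s4, s7}.
    At s0: \neg \neg \neg \neg r \lor r is true.
    At s3: \neg \neg \neg \neg r \lor r is true.
    At s4: \neg \neg \neg \neg r \lor r is true.
    At s7: \neg \neg \neg \neg r \lor r is true.
  So \Box (\neg \neg \neg \neg r \lor r) is true at s4.
Satisfying worlds: {s0, s1, s2, s3, s4, s5, s6, s7}

s0, s1, s2, s3, s4, s5, s6, s7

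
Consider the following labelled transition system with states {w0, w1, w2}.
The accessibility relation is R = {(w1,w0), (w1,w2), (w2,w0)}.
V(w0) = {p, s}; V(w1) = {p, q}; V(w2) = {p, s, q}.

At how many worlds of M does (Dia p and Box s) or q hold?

Recall that Box ψ holds at a world iff ψ holds at every accessible world, and Dia ψ holds iff ψ holds at some accessible world.
Let φ = (Dia p and Box s) or q. Evaluate φ at each world:
  w0 (successors ∅): φ is false.
  w1 (successors {w0, w2}): φ is true.
  w2 (successors {w0}): φ is true.
For instance, at w2:
  At w2: Dia p and Box s is true, q is true, so (Dia p and Box s) or q is true.
    At w2: Dia p is true, Box s is true, so Dia p and Box s is true.
      At w2: Dia p requires p at some successor in {w0}.
        p holds at w0, so Dia p is true at w2.
      At w2: Box s requires s at every successor {w0}.
        At w0: s is true.
      So Box s is true at w2.
Satisfying worlds: {w1, w2}

2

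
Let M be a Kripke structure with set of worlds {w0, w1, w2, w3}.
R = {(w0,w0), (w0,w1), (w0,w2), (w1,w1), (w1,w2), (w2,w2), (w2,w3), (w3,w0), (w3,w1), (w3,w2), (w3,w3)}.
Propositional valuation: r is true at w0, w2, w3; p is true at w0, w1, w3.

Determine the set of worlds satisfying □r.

Let φ = □r. Evaluate φ at each world:
  w0 (successors {w0, w1, w2}): φ is false.
  w1 (successors {w1, w2}): φ is false.
  w2 (successors {w2, w3}): φ is true.
  w3 (successors {w0, w1, w2, w3}): φ is false.
For instance, at w2:
  At w2: □r requires r at every successor {w2, w3}.
    At w2: r is true.
    At w3: r is true.
  So □r is true at w2.
Satisfying worlds: {w2}

w2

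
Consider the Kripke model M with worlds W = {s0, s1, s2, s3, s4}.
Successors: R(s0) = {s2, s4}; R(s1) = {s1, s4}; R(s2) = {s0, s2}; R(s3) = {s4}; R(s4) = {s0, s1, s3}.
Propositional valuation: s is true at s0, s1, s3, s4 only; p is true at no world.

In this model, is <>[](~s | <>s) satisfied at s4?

Yes

At s4: <>[](~s | <>s) requires [](~s | <>s) at some successor in {s0, s1, s3}.
  [](~s | <>s) holds at s0, so <>[](~s | <>s) is true at s4.
    At s0: [](~s | <>s) requires ~s | <>s at every successor {s2, s4}.
      At s2: ~s | <>s is true.
      At s4: ~s | <>s is true.
    So [](~s | <>s) is true at s0.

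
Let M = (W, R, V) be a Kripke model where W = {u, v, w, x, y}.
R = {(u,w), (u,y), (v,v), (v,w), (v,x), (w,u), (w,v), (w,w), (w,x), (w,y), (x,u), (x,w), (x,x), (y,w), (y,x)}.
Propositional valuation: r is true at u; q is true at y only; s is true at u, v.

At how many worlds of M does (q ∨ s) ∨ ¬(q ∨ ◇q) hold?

4

Let φ = (q ∨ s) ∨ ¬(q ∨ ◇q). Evaluate φ at each world:
  u (successors {w, y}): φ is true.
  v (successors {v, w, x}): φ is true.
  w (successors {u, v, w, x, y}): φ is false.
  x (successors {u, w, x}): φ is true.
  y (successors {w, x}): φ is true.
For instance, at w:
  At w: q ∨ s is false, ¬(q ∨ ◇q) is false, so (q ∨ s) ∨ ¬(q ∨ ◇q) is false.
    At w: q ∨ ◇q is true, so ¬(q ∨ ◇q) is false.
      At w: q is false, ◇q is true, so q ∨ ◇q is true.
Satisfying worlds: {u, v, x, y}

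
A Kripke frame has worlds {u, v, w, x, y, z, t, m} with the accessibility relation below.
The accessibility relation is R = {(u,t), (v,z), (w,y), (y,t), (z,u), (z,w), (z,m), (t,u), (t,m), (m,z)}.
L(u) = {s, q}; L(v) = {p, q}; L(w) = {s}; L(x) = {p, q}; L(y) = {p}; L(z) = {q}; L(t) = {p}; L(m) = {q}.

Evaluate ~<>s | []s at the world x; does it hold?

Yes

At x: ~<>s is true, []s is true, so ~<>s | []s is true.
  At x: <>s is false, so ~<>s is true.
    At x: no accessible worlds, so <>s is false.
  At x: no accessible worlds, so []s holds vacuously.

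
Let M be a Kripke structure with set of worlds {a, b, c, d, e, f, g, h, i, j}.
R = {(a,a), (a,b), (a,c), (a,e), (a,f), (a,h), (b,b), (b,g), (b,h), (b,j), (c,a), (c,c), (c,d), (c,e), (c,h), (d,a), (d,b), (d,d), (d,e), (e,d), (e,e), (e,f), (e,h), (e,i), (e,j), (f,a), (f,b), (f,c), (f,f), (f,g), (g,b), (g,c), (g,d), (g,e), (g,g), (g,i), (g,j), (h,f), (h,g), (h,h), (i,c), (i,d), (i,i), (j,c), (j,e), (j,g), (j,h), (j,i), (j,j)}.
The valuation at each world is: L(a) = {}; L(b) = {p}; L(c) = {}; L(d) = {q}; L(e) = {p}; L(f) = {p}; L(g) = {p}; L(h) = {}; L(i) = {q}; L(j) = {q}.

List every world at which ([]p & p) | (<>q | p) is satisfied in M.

b, c, d, e, f, g, i, j

Let φ = ([]p & p) | (<>q | p). Evaluate φ at each world:
  a (successors {a, b, c, e, f, h}): φ is false.
  b (successors {b, g, h, j}): φ is true.
  c (successors {a, c, d, e, h}): φ is true.
  d (successors {a, b, d, e}): φ is true.
  e (successors {d, e, f, h, i, j}): φ is true.
  f (successors {a, b, c, f, g}): φ is true.
  g (successors {b, c, d, e, g, i, j}): φ is true.
  h (successors {f, g, h}): φ is false.
  i (successors {c, d, i}): φ is true.
  j (successors {c, e, g, h, i, j}): φ is true.
For instance, at f:
  At f: []p & p is false, <>q | p is true, so ([]p & p) | (<>q | p) is true.
    At f: []p is false, p is true, so []p & p is false.
      At f: []p requires p at every successor {a, b, c, f, g}.
        p fails at a, so []p is false at f.
    At f: <>q is false, p is true, so <>q | p is true.
      At f: <>q requires q at some successor in {a, b, c, f, g}.
        At a: q is false.
        At b: q is false.
        At c: q is false.
        At f: q is false.
        At g: q is false.
      So <>q is false at f.
Satisfying worlds: {b, c, d, e, f, g, i, j}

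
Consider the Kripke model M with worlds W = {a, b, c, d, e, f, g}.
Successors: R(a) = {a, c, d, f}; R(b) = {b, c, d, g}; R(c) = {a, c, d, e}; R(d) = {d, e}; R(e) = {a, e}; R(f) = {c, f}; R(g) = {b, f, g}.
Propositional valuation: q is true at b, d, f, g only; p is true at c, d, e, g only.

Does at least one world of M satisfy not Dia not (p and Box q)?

No

Let φ = not Dia not (p and Box q). Evaluate φ at each world:
  a (successors {a, c, d, f}): φ is false.
  b (successors {b, c, d, g}): φ is false.
  c (successors {a, c, d, e}): φ is false.
  d (successors {d, e}): φ is false.
  e (successors {a, e}): φ is false.
  f (successors {c, f}): φ is false.
  g (successors {b, f, g}): φ is false.
For instance, at f:
  At f: Dia not (p and Box q) is true, so not Dia not (p and Box q) is false.
    At f: Dia not (p and Box q) requires not (p and Box q) at some successor in {c, f}.
      not (p and Box q) holds at c, so Dia not (p and Box q) is true at f.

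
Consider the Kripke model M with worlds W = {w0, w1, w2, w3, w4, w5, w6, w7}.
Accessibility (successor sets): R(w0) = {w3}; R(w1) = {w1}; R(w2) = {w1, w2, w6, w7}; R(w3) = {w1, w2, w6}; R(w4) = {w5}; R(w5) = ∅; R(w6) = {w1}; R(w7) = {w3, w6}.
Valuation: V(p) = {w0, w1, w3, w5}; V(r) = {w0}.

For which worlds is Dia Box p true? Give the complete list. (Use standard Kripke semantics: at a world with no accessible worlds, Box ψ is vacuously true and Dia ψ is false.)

Let φ = Dia Box p. Evaluate φ at each world:
  w0 (successors {w3}): φ is false.
  w1 (successors {w1}): φ is true.
  w2 (successors {w1, w2, w6, w7}): φ is true.
  w3 (successors {w1, w2, w6}): φ is true.
  w4 (successors {w5}): φ is true.
  w5 (successors ∅): φ is false.
  w6 (successors {w1}): φ is true.
  w7 (successors {w3, w6}): φ is true.
For instance, at w1:
  At w1: Dia Box p requires Box p at some successor in {w1}.
    Box p holds at w1, so Dia Box p is true at w1.
      At w1: Box p requires p at every successor {w1}.
        At w1: p is true.
      So Box p is true at w1.
Satisfying worlds: {w1, w2, w3, w4, w6, w7}

w1, w2, w3, w4, w6, w7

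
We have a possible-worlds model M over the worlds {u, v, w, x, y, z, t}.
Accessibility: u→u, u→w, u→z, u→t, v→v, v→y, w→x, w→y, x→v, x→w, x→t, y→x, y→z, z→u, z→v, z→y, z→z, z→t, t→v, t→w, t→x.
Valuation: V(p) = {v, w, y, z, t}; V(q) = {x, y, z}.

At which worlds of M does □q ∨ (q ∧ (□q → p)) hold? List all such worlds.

Let φ = □q ∨ (q ∧ (□q → p)). Evaluate φ at each world:
  u (successors {u, w, z, t}): φ is false.
  v (successors {v, y}): φ is false.
  w (successors {x, y}): φ is true.
  x (successors {v, w, t}): φ is true.
  y (successors {x, z}): φ is true.
  z (successors {u, v, y, z, t}): φ is true.
  t (successors {v, w, x}): φ is false.
For instance, at x:
  At x: □q is false, q ∧ (□q → p) is true, so □q ∨ (q ∧ (□q → p)) is true.
    At x: □q requires q at every successor {v, w, t}.
      q fails at v, so □q is false at x.
    At x: q is true, □q → p is true, so q ∧ (□q → p) is true.
      At x: □q is false, p is false, so □q → p is true.
Satisfying worlds: {w, x, y, z}

w, x, y, z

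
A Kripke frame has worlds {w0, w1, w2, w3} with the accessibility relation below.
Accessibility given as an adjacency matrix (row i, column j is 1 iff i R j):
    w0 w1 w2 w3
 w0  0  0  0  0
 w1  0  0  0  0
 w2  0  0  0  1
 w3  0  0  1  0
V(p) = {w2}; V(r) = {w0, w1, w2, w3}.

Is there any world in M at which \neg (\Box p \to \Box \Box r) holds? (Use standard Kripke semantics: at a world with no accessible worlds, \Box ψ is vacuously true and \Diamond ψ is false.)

Let φ = \neg (\Box p \to \Box \Box r). Evaluate φ at each world:
  w0 (successors ∅): φ is false.
  w1 (successors ∅): φ is false.
  w2 (successors {w3}): φ is false.
  w3 (successors {w2}): φ is false.
For instance, at w2:
  At w2: \Box p \to \Box \Box r is true, so \neg (\Box p \to \Box \Box r) is false.
    At w2: \Box p is false, \Box \Box r is true, so \Box p \to \Box \Box r is true.
      At w2: \Box p requires p at every successor {w3}.
        p fails at w3, so \Box p is false at w2.
      At w2: \Box \Box r requires \Box r at every successor {w3}.
        At w3: \Box r is true.
      So \Box \Box r is true at w2.

No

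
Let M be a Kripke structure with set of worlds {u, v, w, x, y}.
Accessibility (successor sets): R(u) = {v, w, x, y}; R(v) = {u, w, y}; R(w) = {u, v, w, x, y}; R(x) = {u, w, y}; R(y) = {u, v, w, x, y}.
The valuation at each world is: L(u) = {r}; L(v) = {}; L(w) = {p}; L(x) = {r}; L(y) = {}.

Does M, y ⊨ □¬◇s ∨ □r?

Yes

At y: □¬◇s is true, □r is false, so □¬◇s ∨ □r is true.
  At y: □¬◇s requires ¬◇s at every successor {u, v, w, x, y}.
    At u: ¬◇s is true.
    At v: ¬◇s is true.
    At w: ¬◇s is true.
    At x: ¬◇s is true.
    At y: ¬◇s is true.
  So □¬◇s is true at y.
  At y: □r requires r at every successor {u, v, w, x, y}.
    r fails at v, so □r is false at y.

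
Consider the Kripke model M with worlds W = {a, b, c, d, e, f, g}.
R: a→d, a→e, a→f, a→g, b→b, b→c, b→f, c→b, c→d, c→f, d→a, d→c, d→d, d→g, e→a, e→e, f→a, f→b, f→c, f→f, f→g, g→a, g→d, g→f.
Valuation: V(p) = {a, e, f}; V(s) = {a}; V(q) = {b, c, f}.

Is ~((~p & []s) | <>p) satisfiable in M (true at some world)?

Let φ = ~((~p & []s) | <>p). Evaluate φ at each world:
  a (successors {d, e, f, g}): φ is false.
  b (successors {b, c, f}): φ is false.
  c (successors {b, d, f}): φ is false.
  d (successors {a, c, d, g}): φ is false.
  e (successors {a, e}): φ is false.
  f (successors {a, b, c, f, g}): φ is false.
  g (successors {a, d, f}): φ is false.
For instance, at g:
  At g: (~p & []s) | <>p is true, so ~((~p & []s) | <>p) is false.
    At g: ~p & []s is false, <>p is true, so (~p & []s) | <>p is true.
      At g: ~p is true, []s is false, so ~p & []s is false.
      At g: <>p requires p at some successor in {a, d, f}.
        p holds at a, so <>p is true at g.

No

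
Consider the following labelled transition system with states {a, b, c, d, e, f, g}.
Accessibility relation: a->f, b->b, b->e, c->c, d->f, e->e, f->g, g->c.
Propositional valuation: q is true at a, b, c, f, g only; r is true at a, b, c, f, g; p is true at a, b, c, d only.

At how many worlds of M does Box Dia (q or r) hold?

Let φ = Box Dia (q or r). Evaluate φ at each world:
  a (successors {f}): φ is true.
  b (successors {b, e}): φ is false.
  c (successors {c}): φ is true.
  d (successors {f}): φ is true.
  e (successors {e}): φ is false.
  f (successors {g}): φ is true.
  g (successors {c}): φ is true.
For instance, at g:
  At g: Box Dia (q or r) requires Dia (q or r) at every successor {c}.
      At c: Dia (q or r) requires q or r at some successor in {c}.
        q or r holds at c, so Dia (q or r) is true at c.
  So Box Dia (q or r) is true at g.
Satisfying worlds: {a, c, d, f, g}

5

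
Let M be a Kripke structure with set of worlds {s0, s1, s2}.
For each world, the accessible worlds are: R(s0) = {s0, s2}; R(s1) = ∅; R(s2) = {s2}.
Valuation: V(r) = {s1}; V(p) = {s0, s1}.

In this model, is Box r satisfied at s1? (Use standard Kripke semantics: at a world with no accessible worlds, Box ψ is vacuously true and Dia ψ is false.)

At s1: no accessible worlds, so Box r holds vacuously.

Yes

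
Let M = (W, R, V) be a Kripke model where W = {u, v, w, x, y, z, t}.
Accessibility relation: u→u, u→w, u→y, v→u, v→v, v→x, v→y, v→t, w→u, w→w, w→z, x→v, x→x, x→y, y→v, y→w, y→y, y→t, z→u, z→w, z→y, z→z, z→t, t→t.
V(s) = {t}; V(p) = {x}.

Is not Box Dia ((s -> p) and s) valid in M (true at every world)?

Yes

Recall that Box ψ holds at a world iff ψ holds at every accessible world, and Dia ψ holds iff ψ holds at some accessible world.
Let φ = not Box Dia ((s -> p) and s). Evaluate φ at each world:
  u (successors {u, w, y}): φ is true.
  v (successors {u, v, x, y, t}): φ is true.
  w (successors {u, w, z}): φ is true.
  x (successors {v, x, y}): φ is true.
  y (successors {v, w, y, t}): φ is true.
  z (successors {u, w, y, z, t}): φ is true.
  t (successors {t}): φ is true.
For instance, at t:
  At t: Box Dia ((s -> p) and s) is false, so not Box Dia ((s -> p) and s) is true.
    At t: Box Dia ((s -> p) and s) requires Dia ((s -> p) and s) at every successor {t}.
      Dia ((s -> p) and s) fails at t, so Box Dia ((s -> p) and s) is false at t.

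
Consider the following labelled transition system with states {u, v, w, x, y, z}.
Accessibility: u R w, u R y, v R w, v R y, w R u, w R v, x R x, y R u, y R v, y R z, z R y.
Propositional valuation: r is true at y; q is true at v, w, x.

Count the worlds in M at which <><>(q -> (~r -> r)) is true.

Let φ = <><>(q -> (~r -> r)). Evaluate φ at each world:
  u (successors {w, y}): φ is true.
  v (successors {w, y}): φ is true.
  w (successors {u, v}): φ is true.
  x (successors {x}): φ is false.
  y (successors {u, v, z}): φ is true.
  z (successors {y}): φ is true.
For instance, at z:
  At z: <><>(q -> (~r -> r)) requires <>(q -> (~r -> r)) at some successor in {y}.
    <>(q -> (~r -> r)) holds at y, so <><>(q -> (~r -> r)) is true at z.
      At y: <>(q -> (~r -> r)) requires q -> (~r -> r) at some successor in {u, v, z}.
        q -> (~r -> r) holds at u, so <>(q -> (~r -> r)) is true at y.
Satisfying worlds: {u, v, w, y, z}

5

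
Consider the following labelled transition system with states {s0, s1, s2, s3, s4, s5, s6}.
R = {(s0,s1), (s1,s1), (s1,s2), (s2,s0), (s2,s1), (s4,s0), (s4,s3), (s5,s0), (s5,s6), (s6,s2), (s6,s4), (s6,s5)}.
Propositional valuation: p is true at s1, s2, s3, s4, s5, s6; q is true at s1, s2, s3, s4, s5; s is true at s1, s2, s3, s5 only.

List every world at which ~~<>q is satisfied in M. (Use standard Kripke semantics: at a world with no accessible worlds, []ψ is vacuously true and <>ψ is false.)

s0, s1, s2, s4, s6

Let φ = ~~<>q. Evaluate φ at each world:
  s0 (successors {s1}): φ is true.
  s1 (successors {s1, s2}): φ is true.
  s2 (successors {s0, s1}): φ is true.
  s3 (successors ∅): φ is false.
  s4 (successors {s0, s3}): φ is true.
  s5 (successors {s0, s6}): φ is false.
  s6 (successors {s2, s4, s5}): φ is true.
For instance, at s1:
  At s1: ~<>q is false, so ~~<>q is true.
    At s1: <>q is true, so ~<>q is false.
      At s1: <>q requires q at some successor in {s1, s2}.
        q holds at s1, so <>q is true at s1.
Satisfying worlds: {s0, s1, s2, s4, s6}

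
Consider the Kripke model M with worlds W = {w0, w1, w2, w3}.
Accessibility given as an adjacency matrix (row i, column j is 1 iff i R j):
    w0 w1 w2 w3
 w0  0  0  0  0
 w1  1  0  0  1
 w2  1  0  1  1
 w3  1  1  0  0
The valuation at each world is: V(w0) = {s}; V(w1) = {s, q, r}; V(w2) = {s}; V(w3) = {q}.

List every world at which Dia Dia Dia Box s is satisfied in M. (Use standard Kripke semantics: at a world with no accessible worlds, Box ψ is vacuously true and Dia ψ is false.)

w1, w2, w3

Recall that Box ψ holds at a world iff ψ holds at every accessible world, and Dia ψ holds iff ψ holds at some accessible world.
Let φ = Dia Dia Dia Box s. Evaluate φ at each world:
  w0 (successors ∅): φ is false.
  w1 (successors {w0, w3}): φ is true.
  w2 (successors {w0, w2, w3}): φ is true.
  w3 (successors {w0, w1}): φ is true.
For instance, at w3:
  At w3: Dia Dia Dia Box s requires Dia Dia Box s at some successor in {w0, w1}.
    Dia Dia Box s holds at w1, so Dia Dia Dia Box s is true at w3.
      At w1: Dia Dia Box s requires Dia Box s at some successor in {w0, w3}.
        Dia Box s holds at w3, so Dia Dia Box s is true at w1.
Satisfying worlds: {w1, w2, w3}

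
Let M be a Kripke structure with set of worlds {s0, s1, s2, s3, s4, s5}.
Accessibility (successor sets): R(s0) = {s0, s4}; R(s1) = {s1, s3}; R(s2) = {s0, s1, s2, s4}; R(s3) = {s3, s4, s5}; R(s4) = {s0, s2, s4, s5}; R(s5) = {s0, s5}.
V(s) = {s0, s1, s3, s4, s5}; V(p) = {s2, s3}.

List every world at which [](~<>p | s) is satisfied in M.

s0, s1, s3, s5

Let φ = [](~<>p | s). Evaluate φ at each world:
  s0 (successors {s0, s4}): φ is true.
  s1 (successors {s1, s3}): φ is true.
  s2 (successors {s0, s1, s2, s4}): φ is false.
  s3 (successors {s3, s4, s5}): φ is true.
  s4 (successors {s0, s2, s4, s5}): φ is false.
  s5 (successors {s0, s5}): φ is true.
For instance, at s4:
  At s4: [](~<>p | s) requires ~<>p | s at every successor {s0, s2, s4, s5}.
    ~<>p | s fails at s2, so [](~<>p | s) is false at s4.
      At s2: ~<>p is false, s is false, so ~<>p | s is false.
Satisfying worlds: {s0, s1, s3, s5}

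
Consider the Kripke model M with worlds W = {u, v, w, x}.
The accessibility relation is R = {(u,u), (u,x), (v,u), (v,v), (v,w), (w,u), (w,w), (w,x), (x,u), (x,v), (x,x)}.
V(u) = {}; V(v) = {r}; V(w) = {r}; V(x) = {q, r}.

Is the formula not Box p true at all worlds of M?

Yes

Let φ = not Box p. Evaluate φ at each world:
  u (successors {u, x}): φ is true.
  v (successors {u, v, w}): φ is true.
  w (successors {u, w, x}): φ is true.
  x (successors {u, v, x}): φ is true.
For instance, at x:
  At x: Box p is false, so not Box p is true.
    At x: Box p requires p at every successor {u, v, x}.
      p fails at u, so Box p is false at x.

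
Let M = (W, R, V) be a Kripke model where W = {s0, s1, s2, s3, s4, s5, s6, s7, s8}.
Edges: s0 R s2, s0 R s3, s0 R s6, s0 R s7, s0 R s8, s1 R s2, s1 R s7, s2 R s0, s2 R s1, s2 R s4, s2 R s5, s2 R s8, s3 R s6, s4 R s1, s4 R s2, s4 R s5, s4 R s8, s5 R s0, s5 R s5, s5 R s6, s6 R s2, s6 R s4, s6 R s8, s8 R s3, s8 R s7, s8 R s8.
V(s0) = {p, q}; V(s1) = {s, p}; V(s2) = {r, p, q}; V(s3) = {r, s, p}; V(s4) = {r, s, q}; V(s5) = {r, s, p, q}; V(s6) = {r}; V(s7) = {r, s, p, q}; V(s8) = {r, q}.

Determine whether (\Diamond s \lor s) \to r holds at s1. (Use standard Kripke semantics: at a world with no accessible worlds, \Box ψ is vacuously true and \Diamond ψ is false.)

Recall that \Diamond ψ holds at a world iff ψ holds at some accessible world.
At s1: \Diamond s \lor s is true, r is false, so (\Diamond s \lor s) \to r is false.
  At s1: \Diamond s is true, s is true, so \Diamond s \lor s is true.
    At s1: \Diamond s requires s at some successor in {s2, s7}.
      s holds at s7, so \Diamond s is true at s1.

No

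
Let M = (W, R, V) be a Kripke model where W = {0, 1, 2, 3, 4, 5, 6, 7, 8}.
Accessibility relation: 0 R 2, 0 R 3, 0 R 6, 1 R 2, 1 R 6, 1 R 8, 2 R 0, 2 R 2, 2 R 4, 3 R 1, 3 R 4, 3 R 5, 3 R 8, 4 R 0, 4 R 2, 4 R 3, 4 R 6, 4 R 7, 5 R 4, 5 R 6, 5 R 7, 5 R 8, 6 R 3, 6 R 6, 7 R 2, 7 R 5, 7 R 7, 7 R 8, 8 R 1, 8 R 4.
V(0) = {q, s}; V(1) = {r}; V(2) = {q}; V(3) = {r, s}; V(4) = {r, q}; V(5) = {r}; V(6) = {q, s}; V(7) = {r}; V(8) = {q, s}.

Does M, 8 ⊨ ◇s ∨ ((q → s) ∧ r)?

At 8: ◇s is false, (q → s) ∧ r is false, so ◇s ∨ ((q → s) ∧ r) is false.
  At 8: ◇s requires s at some successor in {1, 4}.
    At 1: s is false.
    At 4: s is false.
  So ◇s is false at 8.

No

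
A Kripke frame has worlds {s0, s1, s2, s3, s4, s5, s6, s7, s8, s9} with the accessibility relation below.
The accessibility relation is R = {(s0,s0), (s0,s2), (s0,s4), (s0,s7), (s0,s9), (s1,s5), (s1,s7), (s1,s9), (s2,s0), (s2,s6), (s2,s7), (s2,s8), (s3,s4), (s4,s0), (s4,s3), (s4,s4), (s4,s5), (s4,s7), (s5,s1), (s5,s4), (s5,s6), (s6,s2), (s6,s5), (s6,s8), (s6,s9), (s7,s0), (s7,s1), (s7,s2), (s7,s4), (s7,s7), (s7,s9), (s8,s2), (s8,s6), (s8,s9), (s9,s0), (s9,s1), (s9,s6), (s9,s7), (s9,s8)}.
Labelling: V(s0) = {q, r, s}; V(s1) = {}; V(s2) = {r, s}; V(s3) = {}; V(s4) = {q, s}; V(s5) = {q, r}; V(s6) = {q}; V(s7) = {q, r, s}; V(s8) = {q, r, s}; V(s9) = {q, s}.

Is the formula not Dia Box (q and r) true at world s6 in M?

Yes

At s6: Dia Box (q and r) is false, so not Dia Box (q and r) is true.
  At s6: Dia Box (q and r) requires Box (q and r) at some successor in {s2, s5, s8, s9}.
    At s2: Box (q and r) is false.
    At s5: Box (q and r) is false.
    At s8: Box (q and r) is false.
    At s9: Box (q and r) is false.
  So Dia Box (q and r) is false at s6.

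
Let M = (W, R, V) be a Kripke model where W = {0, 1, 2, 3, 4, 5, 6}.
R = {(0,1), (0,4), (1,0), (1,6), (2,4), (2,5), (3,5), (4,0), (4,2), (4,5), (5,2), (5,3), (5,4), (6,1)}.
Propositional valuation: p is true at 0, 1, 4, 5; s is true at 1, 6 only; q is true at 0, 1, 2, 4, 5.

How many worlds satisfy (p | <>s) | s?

Let φ = (p | <>s) | s. Evaluate φ at each world:
  0 (successors {1, 4}): φ is true.
  1 (successors {0, 6}): φ is true.
  2 (successors {4, 5}): φ is false.
  3 (successors {5}): φ is false.
  4 (successors {0, 2, 5}): φ is true.
  5 (successors {2, 3, 4}): φ is true.
  6 (successors {1}): φ is true.
For instance, at 2:
  At 2: p | <>s is false, s is false, so (p | <>s) | s is false.
    At 2: p is false, <>s is false, so p | <>s is false.
      At 2: <>s requires s at some successor in {4, 5}.
        At 4: s is false.
        At 5: s is false.
      So <>s is false at 2.
Satisfying worlds: {0, 1, 4, 5, 6}

5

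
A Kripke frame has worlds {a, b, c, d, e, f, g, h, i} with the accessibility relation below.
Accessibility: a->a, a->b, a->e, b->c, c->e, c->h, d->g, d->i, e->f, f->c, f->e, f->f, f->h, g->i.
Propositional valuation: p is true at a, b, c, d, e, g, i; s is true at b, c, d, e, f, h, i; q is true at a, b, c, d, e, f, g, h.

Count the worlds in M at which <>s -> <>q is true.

Recall that <>ψ holds at a world iff ψ holds at some accessible world.
Let φ = <>s -> <>q. Evaluate φ at each world:
  a (successors {a, b, e}): φ is true.
  b (successors {c}): φ is true.
  c (successors {e, h}): φ is true.
  d (successors {g, i}): φ is true.
  e (successors {f}): φ is true.
  f (successors {c, e, f, h}): φ is true.
  g (successors {i}): φ is false.
  h (successors ∅): φ is true.
  i (successors ∅): φ is true.
For instance, at d:
  At d: <>s is true, <>q is true, so <>s -> <>q is true.
    At d: <>s requires s at some successor in {g, i}.
      s holds at i, so <>s is true at d.
    At d: <>q requires q at some successor in {g, i}.
      q holds at g, so <>q is true at d.
Satisfying worlds: {a, b, c, d, e, f, h, i}

8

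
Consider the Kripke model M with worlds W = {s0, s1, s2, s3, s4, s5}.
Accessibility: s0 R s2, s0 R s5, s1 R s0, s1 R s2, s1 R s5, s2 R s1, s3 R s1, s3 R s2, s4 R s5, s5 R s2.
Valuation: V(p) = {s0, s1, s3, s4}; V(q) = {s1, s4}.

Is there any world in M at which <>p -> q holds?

Let φ = <>p -> q. Evaluate φ at each world:
  s0 (successors {s2, s5}): φ is true.
  s1 (successors {s0, s2, s5}): φ is true.
  s2 (successors {s1}): φ is false.
  s3 (successors {s1, s2}): φ is false.
  s4 (successors {s5}): φ is true.
  s5 (successors {s2}): φ is true.
Detail at s0 (witness):
  At s0: <>p is false, q is false, so <>p -> q is true.
    At s0: <>p requires p at some successor in {s2, s5}.
      At s2: p is false.
      At s5: p is false.
    So <>p is false at s0.

Yes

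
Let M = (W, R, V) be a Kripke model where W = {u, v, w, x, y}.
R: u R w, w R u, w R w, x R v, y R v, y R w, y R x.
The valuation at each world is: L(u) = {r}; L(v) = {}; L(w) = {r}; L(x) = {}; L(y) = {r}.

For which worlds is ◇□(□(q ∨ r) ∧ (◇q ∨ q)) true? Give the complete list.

x, y

Recall that □ψ holds at a world iff ψ holds at every accessible world, and ◇ψ holds iff ψ holds at some accessible world.
Let φ = ◇□(□(q ∨ r) ∧ (◇q ∨ q)). Evaluate φ at each world:
  u (successors {w}): φ is false.
  v (successors ∅): φ is false.
  w (successors {u, w}): φ is false.
  x (successors {v}): φ is true.
  y (successors {v, w, x}): φ is true.
For instance, at y:
  At y: ◇□(□(q ∨ r) ∧ (◇q ∨ q)) requires □(□(q ∨ r) ∧ (◇q ∨ q)) at some successor in {v, w, x}.
    □(□(q ∨ r) ∧ (◇q ∨ q)) holds at v, so ◇□(□(q ∨ r) ∧ (◇q ∨ q)) is true at y.
      At v: no accessible worlds, so □(□(q ∨ r) ∧ (◇q ∨ q)) holds vacuously.
Satisfying worlds: {x, y}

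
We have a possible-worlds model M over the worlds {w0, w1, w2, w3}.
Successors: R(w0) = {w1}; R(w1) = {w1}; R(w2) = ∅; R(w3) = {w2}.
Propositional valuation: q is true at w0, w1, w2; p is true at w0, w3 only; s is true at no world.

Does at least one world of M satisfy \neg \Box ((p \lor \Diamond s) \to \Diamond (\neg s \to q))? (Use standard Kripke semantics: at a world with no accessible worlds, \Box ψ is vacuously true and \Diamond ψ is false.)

Let φ = \neg \Box ((p \lor \Diamond s) \to \Diamond (\neg s \to q)). Evaluate φ at each world:
  w0 (successors {w1}): φ is false.
  w1 (successors {w1}): φ is false.
  w2 (successors ∅): φ is false.
  w3 (successors {w2}): φ is false.
For instance, at w0:
  At w0: \Box ((p \lor \Diamond s) \to \Diamond (\neg s \to q)) is true, so \neg \Box ((p \lor \Diamond s) \to \Diamond (\neg s \to q)) is false.
    At w0: \Box ((p \lor \Diamond s) \to \Diamond (\neg s \to q)) requires (p \lor \Diamond s) \to \Diamond (\neg s \to q) at every successor {w1}.
      At w1: (p \lor \Diamond s) \to \Diamond (\neg s \to q) is true.
    So \Box ((p \lor \Diamond s) \to \Diamond (\neg s \to q)) is true at w0.

No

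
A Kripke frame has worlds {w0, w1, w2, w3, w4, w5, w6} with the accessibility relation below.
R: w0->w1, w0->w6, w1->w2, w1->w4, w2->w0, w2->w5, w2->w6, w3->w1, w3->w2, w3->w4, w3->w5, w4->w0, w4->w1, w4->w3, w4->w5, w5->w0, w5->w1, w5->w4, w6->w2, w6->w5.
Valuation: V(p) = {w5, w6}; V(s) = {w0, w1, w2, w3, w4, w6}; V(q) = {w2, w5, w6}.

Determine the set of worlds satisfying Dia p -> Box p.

Recall that Box ψ holds at a world iff ψ holds at every accessible world, and Dia ψ holds iff ψ holds at some accessible world.
Let φ = Dia p -> Box p. Evaluate φ at each world:
  w0 (successors {w1, w6}): φ is false.
  w1 (successors {w2, w4}): φ is true.
  w2 (successors {w0, w5, w6}): φ is false.
  w3 (successors {w1, w2, w4, w5}): φ is false.
  w4 (successors {w0, w1, w3, w5}): φ is false.
  w5 (successors {w0, w1, w4}): φ is true.
  w6 (successors {w2, w5}): φ is false.
For instance, at w6:
  At w6: Dia p is true, Box p is false, so Dia p -> Box p is false.
    At w6: Dia p requires p at some successor in {w2, w5}.
      p holds at w5, so Dia p is true at w6.
    At w6: Box p requires p at every successor {w2, w5}.
      p fails at w2, so Box p is false at w6.
Satisfying worlds: {w1, w5}

w1, w5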